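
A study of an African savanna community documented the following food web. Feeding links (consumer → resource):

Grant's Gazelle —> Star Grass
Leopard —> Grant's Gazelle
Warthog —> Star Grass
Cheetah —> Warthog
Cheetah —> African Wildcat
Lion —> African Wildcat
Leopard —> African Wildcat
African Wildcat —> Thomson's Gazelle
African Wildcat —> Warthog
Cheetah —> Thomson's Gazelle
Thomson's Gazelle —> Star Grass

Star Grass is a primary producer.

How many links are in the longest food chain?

One longest chain: Star Grass → Warthog → African Wildcat → Cheetah.
It has 4 species and 3 links.

3 links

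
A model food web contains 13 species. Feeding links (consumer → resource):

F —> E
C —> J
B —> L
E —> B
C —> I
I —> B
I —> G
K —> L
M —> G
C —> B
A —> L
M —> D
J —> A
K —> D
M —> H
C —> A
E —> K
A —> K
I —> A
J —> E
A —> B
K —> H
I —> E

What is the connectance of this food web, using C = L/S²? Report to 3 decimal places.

The web has S = 13 species and L = 23 feeding links.
C = L / S² = 23 / 169 = 0.1361 ≈ 0.136.

C = 0.136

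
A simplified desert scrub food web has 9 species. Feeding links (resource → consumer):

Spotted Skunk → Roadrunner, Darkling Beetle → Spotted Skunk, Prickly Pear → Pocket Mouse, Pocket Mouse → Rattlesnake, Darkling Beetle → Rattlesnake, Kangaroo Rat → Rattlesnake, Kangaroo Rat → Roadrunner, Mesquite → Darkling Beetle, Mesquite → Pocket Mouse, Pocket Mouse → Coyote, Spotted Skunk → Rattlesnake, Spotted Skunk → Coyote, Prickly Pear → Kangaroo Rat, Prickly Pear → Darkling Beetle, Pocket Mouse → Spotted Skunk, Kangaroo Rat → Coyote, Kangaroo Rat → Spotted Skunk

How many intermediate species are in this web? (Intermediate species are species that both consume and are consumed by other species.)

Intermediate species (has both prey and predators): Darkling Beetle, Kangaroo Rat, Pocket Mouse, Spotted Skunk.
Count: 4.

4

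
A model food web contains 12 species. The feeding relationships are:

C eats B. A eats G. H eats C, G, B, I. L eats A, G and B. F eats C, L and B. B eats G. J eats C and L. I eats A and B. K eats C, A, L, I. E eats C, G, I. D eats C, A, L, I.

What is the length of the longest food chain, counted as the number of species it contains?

One longest chain: G → B → C → K.
It has 4 species and 3 links.

4 species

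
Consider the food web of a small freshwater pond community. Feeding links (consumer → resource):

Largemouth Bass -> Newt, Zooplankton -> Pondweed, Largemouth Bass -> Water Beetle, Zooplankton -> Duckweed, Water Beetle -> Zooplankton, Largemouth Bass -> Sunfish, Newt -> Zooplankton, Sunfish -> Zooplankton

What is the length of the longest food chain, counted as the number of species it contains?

One longest chain: Duckweed → Zooplankton → Water Beetle → Largemouth Bass.
It has 4 species and 3 links.

4 species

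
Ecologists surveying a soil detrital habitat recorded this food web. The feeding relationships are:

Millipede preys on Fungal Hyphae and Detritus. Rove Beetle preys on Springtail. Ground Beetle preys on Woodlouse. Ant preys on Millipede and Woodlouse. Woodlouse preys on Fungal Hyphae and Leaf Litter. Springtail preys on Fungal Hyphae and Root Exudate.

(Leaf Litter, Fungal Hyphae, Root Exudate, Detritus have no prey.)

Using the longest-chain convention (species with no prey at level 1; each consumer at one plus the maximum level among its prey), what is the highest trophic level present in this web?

Basal resources (level 1): Leaf Litter, Fungal Hyphae, Root Exudate, Detritus.
Fungal Hyphae → Springtail → Rove Beetle gives Rove Beetle level 3.
No species has a prey at level 3, so no species reaches level 4.

3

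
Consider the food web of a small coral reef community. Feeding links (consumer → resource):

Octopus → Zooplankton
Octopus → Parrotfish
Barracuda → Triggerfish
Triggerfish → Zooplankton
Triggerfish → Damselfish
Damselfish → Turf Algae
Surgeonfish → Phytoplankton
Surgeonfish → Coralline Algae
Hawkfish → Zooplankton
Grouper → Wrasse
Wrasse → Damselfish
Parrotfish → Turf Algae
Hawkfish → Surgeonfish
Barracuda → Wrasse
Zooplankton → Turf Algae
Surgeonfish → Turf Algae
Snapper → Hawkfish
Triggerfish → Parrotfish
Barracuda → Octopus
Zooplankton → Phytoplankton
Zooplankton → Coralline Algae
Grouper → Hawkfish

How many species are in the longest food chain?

One longest chain: Phytoplankton → Zooplankton → Octopus → Barracuda.
It has 4 species and 3 links.

4 species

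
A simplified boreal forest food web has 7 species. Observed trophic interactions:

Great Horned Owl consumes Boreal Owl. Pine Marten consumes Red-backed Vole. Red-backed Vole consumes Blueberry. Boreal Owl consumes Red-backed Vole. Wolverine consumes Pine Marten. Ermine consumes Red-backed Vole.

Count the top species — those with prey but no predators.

Top species (has prey, but nothing eats it): Ermine, Wolverine, Great Horned Owl.
Count: 3.

3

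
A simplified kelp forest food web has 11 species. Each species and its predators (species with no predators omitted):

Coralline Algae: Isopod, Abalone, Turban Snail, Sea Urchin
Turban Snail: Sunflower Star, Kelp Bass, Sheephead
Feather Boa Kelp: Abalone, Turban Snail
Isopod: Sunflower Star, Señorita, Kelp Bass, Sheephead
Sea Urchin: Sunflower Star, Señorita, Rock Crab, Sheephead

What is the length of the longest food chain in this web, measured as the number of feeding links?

One longest chain: Coralline Algae → Isopod → Sunflower Star.
It has 3 species and 2 links.

2 links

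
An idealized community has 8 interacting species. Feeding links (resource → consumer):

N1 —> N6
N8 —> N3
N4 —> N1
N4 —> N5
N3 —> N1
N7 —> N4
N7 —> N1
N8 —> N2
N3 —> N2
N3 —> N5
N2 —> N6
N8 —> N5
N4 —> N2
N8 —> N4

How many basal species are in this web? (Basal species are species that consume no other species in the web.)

Basal species (no prey listed): N8, N7.
Count: 2.

2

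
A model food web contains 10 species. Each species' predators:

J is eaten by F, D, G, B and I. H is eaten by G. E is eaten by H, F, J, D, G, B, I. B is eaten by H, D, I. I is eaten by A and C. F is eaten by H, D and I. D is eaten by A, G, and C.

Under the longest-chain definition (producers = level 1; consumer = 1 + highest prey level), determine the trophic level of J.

Trophic level 2

E is a producer → level 1.
J eats E → level 2.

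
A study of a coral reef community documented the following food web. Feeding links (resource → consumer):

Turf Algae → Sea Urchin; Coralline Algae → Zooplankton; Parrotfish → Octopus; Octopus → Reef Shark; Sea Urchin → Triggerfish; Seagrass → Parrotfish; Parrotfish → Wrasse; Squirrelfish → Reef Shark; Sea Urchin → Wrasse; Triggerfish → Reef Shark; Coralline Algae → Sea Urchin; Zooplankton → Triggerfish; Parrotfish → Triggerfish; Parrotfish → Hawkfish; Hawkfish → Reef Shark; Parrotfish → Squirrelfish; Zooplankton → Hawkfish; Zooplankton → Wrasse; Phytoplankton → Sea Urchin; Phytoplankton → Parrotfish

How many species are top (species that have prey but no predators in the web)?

2

Top species (has prey, but nothing eats it): Wrasse, Reef Shark.
Count: 2.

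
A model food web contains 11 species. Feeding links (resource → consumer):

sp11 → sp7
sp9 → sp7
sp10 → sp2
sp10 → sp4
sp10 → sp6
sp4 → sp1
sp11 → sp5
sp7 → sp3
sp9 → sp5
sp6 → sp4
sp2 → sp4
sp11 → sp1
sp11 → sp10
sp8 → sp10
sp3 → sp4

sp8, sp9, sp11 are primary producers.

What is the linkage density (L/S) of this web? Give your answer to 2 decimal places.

L/S = 1.36

There are L = 15 links among S = 11 species.
L/S = 15/11 = 1.3636 ≈ 1.36.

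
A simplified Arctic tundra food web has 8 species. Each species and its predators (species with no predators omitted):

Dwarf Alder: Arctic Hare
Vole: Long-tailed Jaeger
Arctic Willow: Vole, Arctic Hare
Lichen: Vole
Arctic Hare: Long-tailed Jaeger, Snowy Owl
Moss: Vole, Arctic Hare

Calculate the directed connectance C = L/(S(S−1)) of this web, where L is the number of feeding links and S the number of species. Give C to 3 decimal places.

C = 0.161

The web has S = 8 species and L = 9 feeding links.
C = L / (S(S−1)) = 9 / 56 = 0.1607 ≈ 0.161.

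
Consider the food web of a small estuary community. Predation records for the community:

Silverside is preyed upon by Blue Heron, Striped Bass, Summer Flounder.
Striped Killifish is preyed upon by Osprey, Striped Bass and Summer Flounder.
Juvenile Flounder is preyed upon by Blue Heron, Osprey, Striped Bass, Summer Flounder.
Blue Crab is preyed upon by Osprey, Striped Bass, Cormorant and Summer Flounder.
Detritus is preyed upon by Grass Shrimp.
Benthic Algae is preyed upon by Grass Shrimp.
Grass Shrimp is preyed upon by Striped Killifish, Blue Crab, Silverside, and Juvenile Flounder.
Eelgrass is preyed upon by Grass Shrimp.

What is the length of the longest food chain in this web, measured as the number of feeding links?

3 links

One longest chain: Eelgrass → Grass Shrimp → Juvenile Flounder → Blue Heron.
It has 4 species and 3 links.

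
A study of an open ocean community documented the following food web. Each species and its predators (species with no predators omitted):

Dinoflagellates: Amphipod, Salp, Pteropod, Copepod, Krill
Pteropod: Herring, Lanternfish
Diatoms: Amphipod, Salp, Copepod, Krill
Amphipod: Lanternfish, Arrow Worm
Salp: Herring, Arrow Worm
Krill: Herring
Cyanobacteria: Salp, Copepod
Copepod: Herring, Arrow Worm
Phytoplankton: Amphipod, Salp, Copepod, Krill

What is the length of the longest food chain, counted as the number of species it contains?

3 species

One longest chain: Dinoflagellates → Krill → Herring.
It has 3 species and 2 links.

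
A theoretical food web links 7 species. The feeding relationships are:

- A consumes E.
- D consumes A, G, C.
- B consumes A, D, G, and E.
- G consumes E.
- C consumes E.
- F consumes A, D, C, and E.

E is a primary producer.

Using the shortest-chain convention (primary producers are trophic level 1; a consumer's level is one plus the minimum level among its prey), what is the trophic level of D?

E is a producer → level 1.
C eats E → level 2.
D eats C → level 3.
No prey of D is below level 2, so 3 is the minimum.

Trophic level 3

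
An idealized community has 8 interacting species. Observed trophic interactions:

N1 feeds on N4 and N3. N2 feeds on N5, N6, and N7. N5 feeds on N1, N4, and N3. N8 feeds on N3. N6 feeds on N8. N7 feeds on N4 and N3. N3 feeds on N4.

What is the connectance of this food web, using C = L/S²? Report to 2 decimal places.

C = 0.20

The web has S = 8 species and L = 13 feeding links.
C = L / S² = 13 / 64 = 0.2031 ≈ 0.20.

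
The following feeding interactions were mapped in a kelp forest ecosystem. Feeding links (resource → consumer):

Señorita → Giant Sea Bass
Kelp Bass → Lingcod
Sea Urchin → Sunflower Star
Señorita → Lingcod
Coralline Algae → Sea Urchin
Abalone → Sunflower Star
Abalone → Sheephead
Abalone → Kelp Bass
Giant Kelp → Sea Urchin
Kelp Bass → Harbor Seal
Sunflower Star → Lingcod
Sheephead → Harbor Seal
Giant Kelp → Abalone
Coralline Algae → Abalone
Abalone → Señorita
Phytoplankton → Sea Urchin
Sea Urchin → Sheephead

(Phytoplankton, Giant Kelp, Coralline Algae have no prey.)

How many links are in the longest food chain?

3 links

One longest chain: Giant Kelp → Abalone → Señorita → Giant Sea Bass.
It has 4 species and 3 links.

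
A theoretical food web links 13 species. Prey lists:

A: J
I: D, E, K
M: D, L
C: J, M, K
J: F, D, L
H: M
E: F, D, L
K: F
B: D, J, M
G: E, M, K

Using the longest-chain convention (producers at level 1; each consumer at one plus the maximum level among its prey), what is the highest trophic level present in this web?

3

Producers (level 1): F, D, L.
F → E → G gives G level 3.
No species has a prey at level 3, so no species reaches level 4.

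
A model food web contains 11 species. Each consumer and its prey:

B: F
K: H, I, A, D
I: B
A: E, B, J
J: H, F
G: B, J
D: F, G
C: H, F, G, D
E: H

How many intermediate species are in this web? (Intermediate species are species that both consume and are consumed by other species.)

7

Intermediate species (has both prey and predators): E, B, J, I, A, G, D.
Count: 7.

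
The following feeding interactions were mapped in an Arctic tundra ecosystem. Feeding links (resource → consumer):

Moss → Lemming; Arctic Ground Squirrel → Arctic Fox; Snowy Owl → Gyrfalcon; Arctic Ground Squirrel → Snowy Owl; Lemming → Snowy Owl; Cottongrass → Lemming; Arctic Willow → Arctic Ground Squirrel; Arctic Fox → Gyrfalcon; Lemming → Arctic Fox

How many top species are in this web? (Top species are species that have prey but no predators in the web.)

1

Top species (has prey, but nothing eats it): Gyrfalcon.
Count: 1.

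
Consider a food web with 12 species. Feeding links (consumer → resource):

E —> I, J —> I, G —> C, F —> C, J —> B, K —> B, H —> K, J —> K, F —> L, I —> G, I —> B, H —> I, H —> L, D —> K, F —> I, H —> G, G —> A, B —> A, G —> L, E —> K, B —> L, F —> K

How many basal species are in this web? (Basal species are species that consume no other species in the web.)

Basal species (no prey listed): L, A, C.
Count: 3.

3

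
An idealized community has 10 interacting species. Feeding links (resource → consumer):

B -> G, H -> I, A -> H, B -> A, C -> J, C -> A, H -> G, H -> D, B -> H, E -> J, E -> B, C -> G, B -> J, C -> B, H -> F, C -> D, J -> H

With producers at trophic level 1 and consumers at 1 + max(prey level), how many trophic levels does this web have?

5

Producers (level 1): E, C.
E → B → J → H → I gives I level 5.
No species has a prey at level 5, so no species reaches level 6.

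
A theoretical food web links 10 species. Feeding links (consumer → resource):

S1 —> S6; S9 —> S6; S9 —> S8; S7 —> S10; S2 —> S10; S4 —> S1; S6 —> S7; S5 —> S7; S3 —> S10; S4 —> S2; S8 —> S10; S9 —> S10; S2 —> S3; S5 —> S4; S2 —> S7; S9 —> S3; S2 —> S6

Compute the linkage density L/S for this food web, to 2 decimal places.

L/S = 1.70

There are L = 17 links among S = 10 species.
L/S = 17/10 = 1.7000 ≈ 1.70.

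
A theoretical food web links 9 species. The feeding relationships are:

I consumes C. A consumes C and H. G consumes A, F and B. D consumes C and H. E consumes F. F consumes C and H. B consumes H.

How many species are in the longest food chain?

One longest chain: H → F → G.
It has 3 species and 2 links.

3 species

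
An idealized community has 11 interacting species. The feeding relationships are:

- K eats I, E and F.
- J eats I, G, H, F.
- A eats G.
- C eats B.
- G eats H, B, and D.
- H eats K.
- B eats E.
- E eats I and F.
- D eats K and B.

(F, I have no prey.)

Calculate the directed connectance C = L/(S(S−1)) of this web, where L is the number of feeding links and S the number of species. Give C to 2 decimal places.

C = 0.16

The web has S = 11 species and L = 18 feeding links.
C = L / (S(S−1)) = 18 / 110 = 0.1636 ≈ 0.16.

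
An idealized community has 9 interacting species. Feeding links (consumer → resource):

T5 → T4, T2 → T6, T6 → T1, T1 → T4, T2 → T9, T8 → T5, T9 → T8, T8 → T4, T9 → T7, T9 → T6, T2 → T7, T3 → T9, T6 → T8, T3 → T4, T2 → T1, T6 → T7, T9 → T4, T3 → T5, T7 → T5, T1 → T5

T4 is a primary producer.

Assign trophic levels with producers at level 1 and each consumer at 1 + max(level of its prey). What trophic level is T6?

T4 is a producer → level 1.
T5 eats T4 → level 2.
T8 eats T5 (level 2); other prey at levels: T4 1 → level 3.
T6 eats T8 (level 3); other prey at levels: T1 3, T7 3 → level 4.

Trophic level 4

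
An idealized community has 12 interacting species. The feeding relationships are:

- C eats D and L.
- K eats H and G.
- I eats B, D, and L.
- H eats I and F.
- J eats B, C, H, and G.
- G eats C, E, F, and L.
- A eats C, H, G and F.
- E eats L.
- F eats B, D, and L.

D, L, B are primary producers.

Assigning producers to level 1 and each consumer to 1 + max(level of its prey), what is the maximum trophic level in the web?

Producers (level 1): D, L, B.
D → I → H → A gives A level 4.
No species has a prey at level 4, so no species reaches level 5.

4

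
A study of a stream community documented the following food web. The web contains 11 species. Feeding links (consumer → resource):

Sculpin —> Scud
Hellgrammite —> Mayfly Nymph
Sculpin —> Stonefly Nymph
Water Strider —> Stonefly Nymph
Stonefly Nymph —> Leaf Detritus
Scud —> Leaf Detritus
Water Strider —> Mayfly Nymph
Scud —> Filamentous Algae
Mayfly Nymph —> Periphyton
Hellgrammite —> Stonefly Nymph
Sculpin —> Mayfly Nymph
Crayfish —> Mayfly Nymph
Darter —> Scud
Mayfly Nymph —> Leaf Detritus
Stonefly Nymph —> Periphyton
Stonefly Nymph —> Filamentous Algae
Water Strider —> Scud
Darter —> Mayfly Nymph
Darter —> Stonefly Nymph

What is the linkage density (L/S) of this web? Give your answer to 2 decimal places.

L/S = 1.73

There are L = 19 links among S = 11 species.
L/S = 19/11 = 1.7273 ≈ 1.73.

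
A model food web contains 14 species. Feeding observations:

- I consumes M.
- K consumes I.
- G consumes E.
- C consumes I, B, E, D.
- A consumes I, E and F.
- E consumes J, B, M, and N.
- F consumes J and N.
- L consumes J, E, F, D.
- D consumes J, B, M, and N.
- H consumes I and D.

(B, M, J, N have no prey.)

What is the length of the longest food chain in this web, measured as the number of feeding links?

One longest chain: B → D → H.
It has 3 species and 2 links.

2 links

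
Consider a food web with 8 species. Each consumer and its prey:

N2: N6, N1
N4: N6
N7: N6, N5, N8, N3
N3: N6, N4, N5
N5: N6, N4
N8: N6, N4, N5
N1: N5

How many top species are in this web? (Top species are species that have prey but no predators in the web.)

Top species (has prey, but nothing eats it): N2, N7.
Count: 2.

2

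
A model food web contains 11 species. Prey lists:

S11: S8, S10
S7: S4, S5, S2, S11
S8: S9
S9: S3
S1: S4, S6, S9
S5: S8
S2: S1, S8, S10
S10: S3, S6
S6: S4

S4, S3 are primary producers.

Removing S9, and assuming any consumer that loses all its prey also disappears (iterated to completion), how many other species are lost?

Remove S9.
Round 1: S8 (all prey gone) → extinct.
Round 2: S5 (all prey gone) → extinct.
No further losses. Total secondary extinctions: 2.

2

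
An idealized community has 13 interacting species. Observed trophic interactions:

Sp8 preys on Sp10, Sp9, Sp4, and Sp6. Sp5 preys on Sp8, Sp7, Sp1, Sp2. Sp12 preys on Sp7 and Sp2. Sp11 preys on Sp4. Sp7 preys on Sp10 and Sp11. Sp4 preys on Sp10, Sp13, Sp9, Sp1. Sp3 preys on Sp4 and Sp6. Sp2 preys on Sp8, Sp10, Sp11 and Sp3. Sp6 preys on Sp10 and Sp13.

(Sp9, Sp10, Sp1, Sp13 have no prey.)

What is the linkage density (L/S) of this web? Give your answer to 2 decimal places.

L/S = 1.92

There are L = 25 links among S = 13 species.
L/S = 25/13 = 1.9231 ≈ 1.92.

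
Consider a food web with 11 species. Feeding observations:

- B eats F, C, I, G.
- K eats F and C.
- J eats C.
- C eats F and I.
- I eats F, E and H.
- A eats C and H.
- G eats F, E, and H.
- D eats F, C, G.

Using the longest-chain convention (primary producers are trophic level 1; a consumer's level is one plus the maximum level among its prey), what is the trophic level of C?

F is a producer → level 1.
I eats F (level 1); other prey at levels: H 1, E 1 → level 2.
C eats I (level 2); other prey at levels: F 1 → level 3.

Trophic level 3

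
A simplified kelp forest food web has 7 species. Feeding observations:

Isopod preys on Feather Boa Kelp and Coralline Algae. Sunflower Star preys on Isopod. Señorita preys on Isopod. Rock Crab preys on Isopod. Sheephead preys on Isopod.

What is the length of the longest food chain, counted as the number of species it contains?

One longest chain: Feather Boa Kelp → Isopod → Señorita.
It has 3 species and 2 links.

3 species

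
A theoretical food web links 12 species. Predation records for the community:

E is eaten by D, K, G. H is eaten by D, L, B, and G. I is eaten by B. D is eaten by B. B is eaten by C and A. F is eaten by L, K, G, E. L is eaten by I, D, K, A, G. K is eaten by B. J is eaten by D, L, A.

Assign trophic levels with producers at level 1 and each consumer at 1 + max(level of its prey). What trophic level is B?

Trophic level 4

F is a producer → level 1.
L eats F (level 1); other prey at levels: J 1, H 1 → level 2.
D eats L (level 2); other prey at levels: J 1, H 1, E 2 → level 3.
B eats D (level 3); other prey at levels: H 1, K 3, I 3 → level 4.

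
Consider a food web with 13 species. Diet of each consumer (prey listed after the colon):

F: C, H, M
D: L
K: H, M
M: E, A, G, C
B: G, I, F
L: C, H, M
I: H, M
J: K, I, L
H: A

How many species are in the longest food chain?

4 species

One longest chain: A → H → F → B.
It has 4 species and 3 links.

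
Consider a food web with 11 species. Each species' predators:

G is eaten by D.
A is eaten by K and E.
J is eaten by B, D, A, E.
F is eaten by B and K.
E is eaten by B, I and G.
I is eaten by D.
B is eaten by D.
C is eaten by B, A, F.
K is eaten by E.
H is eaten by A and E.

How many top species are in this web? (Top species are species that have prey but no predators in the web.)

1

Top species (has prey, but nothing eats it): D.
Count: 1.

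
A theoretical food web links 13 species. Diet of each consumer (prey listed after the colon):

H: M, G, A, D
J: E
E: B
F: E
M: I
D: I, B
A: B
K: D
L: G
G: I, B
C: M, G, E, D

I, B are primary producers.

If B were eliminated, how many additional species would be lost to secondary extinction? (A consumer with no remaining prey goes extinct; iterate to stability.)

Remove B.
Round 1: A (all prey gone), E (all prey gone) → extinct.
Round 2: F (all prey gone), J (all prey gone) → extinct.
No further losses. Total secondary extinctions: 4.

4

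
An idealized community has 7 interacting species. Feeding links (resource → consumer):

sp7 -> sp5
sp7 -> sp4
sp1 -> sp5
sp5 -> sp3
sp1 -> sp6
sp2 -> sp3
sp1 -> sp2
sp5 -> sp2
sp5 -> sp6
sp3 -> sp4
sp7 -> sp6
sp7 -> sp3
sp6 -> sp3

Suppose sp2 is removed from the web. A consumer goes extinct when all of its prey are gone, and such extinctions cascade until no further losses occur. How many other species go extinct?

Remove sp2.
Every predator of it retains at least one other prey: sp3 still has sp7, sp5, sp6.
No consumer loses all prey, so no secondary extinctions occur.

0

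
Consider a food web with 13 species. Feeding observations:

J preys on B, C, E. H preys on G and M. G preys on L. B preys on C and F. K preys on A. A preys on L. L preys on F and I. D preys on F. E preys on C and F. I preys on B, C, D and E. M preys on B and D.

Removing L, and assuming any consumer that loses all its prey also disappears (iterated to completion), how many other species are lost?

Remove L.
Round 1: A (all prey gone), G (all prey gone) → extinct.
Round 2: K (all prey gone) → extinct.
No further losses. Total secondary extinctions: 3.

3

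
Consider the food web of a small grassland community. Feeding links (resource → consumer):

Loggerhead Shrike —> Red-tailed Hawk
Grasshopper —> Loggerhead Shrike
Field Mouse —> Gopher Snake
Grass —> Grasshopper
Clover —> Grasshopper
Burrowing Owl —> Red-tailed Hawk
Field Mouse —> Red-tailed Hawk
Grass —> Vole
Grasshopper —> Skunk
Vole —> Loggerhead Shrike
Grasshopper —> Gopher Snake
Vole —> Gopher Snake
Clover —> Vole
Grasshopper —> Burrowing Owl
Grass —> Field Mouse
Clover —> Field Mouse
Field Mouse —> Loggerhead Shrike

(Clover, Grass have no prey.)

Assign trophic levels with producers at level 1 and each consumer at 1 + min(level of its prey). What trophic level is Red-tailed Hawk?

Clover is a producer → level 1.
Field Mouse eats Clover → level 2.
Red-tailed Hawk eats Field Mouse → level 3.
No prey of Red-tailed Hawk is below level 2, so 3 is the minimum.

Trophic level 3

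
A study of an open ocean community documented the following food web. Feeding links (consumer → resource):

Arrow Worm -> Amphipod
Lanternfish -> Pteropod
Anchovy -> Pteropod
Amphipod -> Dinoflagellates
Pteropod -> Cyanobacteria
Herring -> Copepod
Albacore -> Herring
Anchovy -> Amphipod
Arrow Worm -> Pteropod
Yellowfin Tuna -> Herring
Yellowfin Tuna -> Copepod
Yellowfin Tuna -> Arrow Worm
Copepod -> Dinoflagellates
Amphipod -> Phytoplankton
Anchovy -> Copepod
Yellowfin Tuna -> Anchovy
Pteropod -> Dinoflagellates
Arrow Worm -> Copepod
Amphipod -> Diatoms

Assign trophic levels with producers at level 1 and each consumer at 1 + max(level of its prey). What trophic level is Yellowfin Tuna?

Dinoflagellates is a producer → level 1.
Copepod eats Dinoflagellates → level 2.
Anchovy eats Copepod (level 2); other prey at levels: Amphipod 2, Pteropod 2 → level 3.
Yellowfin Tuna eats Anchovy (level 3); other prey at levels: Copepod 2, Arrow Worm 3, Herring 3 → level 4.

Trophic level 4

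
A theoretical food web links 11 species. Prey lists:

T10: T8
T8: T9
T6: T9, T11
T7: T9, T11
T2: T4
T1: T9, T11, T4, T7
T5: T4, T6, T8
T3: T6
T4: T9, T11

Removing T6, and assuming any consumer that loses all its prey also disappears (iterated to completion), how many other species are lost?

1

Remove T6.
Round 1: T3 (all prey gone) → extinct.
No further losses. Total secondary extinctions: 1.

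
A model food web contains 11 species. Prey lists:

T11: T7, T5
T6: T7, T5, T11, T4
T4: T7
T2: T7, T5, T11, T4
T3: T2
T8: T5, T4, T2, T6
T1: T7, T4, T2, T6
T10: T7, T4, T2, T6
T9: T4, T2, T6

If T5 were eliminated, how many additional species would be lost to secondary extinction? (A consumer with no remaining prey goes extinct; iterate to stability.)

0

Remove T5.
Every predator of it retains at least one other prey: T11 still has T7; T2 still has T7, T11, T4; T6 still has T7, T11, T4; T8 still has T4, T2, T6.
No consumer loses all prey, so no secondary extinctions occur.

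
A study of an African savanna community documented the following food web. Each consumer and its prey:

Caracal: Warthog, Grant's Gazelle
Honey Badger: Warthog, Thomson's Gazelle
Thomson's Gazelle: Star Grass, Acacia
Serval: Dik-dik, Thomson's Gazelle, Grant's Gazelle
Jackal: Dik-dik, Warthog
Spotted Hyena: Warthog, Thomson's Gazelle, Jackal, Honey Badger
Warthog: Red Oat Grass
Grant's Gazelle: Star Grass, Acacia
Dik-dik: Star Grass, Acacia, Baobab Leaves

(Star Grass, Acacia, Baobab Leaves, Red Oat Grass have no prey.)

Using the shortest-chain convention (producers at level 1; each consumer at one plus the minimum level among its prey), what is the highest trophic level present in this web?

Producers (level 1): Star Grass, Acacia, Baobab Leaves, Red Oat Grass.
Following each consumer down to its lowest-level prey: Red Oat Grass → Warthog → Honey Badger (levels 1 through 3).
All prey of Honey Badger (Warthog 2, Thomson's Gazelle 2) are at level 2 or above, so Honey Badger is at level 1 + 2 = 3.
Every consumer has at least one prey at level 2 or below, so none exceeds level 3.

3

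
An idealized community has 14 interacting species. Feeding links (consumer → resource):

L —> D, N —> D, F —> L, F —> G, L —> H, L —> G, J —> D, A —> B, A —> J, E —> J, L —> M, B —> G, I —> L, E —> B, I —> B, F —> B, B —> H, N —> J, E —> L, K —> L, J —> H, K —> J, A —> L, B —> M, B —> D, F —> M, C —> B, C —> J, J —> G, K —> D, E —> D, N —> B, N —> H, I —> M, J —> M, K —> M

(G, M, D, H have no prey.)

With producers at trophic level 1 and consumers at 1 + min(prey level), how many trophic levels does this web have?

Producers (level 1): G, M, D, H.
Following each consumer down to its lowest-level prey: G → B → A (levels 1 through 3).
All prey of A (B 2, L 2, J 2) are at level 2 or above, so A is at level 1 + 2 = 3.
Every consumer has at least one prey at level 2 or below, so none exceeds level 3.

3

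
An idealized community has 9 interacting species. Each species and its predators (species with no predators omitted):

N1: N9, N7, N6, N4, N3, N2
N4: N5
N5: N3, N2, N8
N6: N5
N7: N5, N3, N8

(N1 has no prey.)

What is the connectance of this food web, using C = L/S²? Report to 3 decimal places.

The web has S = 9 species and L = 14 feeding links.
C = L / S² = 14 / 81 = 0.1728 ≈ 0.173.

C = 0.173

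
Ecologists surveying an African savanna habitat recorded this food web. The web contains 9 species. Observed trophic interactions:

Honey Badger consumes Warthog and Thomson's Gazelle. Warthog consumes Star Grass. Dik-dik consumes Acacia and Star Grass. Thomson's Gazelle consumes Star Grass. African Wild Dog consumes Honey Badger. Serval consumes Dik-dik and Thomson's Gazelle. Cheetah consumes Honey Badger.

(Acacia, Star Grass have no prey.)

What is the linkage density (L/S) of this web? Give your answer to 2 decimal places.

There are L = 10 links among S = 9 species.
L/S = 10/9 = 1.1111 ≈ 1.11.

L/S = 1.11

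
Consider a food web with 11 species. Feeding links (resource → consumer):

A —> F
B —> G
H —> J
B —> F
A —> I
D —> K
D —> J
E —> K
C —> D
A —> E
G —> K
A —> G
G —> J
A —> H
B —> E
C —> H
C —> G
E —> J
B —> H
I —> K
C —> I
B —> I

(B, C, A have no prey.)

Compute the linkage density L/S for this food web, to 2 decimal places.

L/S = 2.00

There are L = 22 links among S = 11 species.
L/S = 22/11 = 2.0000 ≈ 2.00.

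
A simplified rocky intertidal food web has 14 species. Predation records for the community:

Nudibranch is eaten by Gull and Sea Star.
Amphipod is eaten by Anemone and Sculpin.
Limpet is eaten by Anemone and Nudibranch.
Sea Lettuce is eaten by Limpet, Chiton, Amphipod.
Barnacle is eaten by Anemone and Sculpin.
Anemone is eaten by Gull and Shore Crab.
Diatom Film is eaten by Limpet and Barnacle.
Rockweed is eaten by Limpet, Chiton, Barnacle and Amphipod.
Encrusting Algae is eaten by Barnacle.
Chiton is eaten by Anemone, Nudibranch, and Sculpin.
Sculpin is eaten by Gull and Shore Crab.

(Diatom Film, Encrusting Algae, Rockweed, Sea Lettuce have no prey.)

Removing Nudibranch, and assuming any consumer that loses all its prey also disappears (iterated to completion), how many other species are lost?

1

Remove Nudibranch.
Round 1: Sea Star (all prey gone) → extinct.
No further losses. Total secondary extinctions: 1.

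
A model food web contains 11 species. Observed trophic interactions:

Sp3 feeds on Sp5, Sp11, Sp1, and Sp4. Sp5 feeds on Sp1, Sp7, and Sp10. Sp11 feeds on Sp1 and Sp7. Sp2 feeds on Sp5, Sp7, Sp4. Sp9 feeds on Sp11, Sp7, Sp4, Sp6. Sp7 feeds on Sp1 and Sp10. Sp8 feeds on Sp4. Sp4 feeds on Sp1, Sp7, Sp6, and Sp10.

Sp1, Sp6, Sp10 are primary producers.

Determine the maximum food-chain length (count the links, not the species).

One longest chain: Sp1 → Sp7 → Sp4 → Sp3.
It has 4 species and 3 links.

3 links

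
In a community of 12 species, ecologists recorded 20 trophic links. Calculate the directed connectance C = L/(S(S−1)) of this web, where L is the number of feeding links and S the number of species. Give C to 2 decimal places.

C = 0.15

The web has S = 12 species and L = 20 feeding links.
C = L / (S(S−1)) = 20 / 132 = 0.1515 ≈ 0.15.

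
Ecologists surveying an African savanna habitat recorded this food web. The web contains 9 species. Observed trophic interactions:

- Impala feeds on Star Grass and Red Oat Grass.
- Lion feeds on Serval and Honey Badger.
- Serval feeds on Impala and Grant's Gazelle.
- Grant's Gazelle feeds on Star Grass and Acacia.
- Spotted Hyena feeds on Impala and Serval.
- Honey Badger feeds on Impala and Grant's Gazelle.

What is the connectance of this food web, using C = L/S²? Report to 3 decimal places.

The web has S = 9 species and L = 12 feeding links.
C = L / S² = 12 / 81 = 0.1481 ≈ 0.148.

C = 0.148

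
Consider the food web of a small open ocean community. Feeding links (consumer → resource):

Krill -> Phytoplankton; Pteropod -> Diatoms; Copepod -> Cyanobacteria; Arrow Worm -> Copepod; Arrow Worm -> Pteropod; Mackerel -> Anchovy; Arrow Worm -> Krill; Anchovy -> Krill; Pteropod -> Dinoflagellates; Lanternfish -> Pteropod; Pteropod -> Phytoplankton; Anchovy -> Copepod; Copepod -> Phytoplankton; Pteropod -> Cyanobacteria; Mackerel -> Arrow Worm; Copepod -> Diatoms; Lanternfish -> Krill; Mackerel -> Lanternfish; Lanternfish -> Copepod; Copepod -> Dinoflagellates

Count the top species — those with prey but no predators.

Top species (has prey, but nothing eats it): Mackerel.
Count: 1.

1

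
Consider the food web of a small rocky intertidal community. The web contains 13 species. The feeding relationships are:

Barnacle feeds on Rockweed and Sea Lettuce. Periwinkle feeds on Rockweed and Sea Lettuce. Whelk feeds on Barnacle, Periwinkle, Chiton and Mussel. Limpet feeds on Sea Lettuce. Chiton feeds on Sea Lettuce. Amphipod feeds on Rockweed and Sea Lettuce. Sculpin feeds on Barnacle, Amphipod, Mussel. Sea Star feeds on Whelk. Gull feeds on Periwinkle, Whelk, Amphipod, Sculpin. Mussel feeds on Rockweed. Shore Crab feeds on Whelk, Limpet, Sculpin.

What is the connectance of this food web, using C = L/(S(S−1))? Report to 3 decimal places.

C = 0.154

The web has S = 13 species and L = 24 feeding links.
C = L / (S(S−1)) = 24 / 156 = 0.1538 ≈ 0.154.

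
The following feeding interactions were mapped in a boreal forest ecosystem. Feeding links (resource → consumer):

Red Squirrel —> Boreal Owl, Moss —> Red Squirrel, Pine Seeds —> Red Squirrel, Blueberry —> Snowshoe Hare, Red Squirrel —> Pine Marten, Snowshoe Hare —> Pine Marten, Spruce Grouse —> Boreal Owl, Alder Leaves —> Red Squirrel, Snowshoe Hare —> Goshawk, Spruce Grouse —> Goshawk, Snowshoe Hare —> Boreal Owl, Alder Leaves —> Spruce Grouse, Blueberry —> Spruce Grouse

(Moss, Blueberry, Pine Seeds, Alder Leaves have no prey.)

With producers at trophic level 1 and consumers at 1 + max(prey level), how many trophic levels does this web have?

3

Producers (level 1): Moss, Blueberry, Pine Seeds, Alder Leaves.
Blueberry → Spruce Grouse → Boreal Owl gives Boreal Owl level 3.
No species has a prey at level 3, so no species reaches level 4.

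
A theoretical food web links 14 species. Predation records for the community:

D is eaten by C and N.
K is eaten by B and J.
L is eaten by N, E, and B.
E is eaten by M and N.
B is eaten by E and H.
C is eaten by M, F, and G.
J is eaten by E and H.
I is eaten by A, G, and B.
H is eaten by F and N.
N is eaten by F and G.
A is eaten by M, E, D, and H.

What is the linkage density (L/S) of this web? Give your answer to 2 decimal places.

There are L = 27 links among S = 14 species.
L/S = 27/14 = 1.9286 ≈ 1.93.

L/S = 1.93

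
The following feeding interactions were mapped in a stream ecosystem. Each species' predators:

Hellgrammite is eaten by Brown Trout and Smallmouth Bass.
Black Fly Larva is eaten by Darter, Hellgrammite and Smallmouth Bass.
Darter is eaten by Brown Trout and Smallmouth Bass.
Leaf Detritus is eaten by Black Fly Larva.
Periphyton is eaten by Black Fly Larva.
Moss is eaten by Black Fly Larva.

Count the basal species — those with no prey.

Basal species (no prey listed): Leaf Detritus, Periphyton, Moss.
Count: 3.

3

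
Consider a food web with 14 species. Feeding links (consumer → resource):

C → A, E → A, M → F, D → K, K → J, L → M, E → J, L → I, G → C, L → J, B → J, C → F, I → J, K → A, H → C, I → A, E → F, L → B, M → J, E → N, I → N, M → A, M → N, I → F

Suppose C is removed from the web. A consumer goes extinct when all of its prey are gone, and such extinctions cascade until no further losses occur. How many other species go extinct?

Remove C.
Round 1: H (all prey gone), G (all prey gone) → extinct.
No further losses. Total secondary extinctions: 2.

2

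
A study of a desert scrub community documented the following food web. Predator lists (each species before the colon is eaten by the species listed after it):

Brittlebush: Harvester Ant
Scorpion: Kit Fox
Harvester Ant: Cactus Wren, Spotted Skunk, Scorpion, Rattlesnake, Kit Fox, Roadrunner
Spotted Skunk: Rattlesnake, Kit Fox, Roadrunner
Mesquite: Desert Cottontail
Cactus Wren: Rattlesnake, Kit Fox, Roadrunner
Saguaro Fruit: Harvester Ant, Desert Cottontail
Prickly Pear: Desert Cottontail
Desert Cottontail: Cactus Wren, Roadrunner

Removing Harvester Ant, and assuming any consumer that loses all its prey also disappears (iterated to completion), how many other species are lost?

Remove Harvester Ant.
Round 1: Spotted Skunk (all prey gone), Scorpion (all prey gone) → extinct.
No further losses. Total secondary extinctions: 2.

2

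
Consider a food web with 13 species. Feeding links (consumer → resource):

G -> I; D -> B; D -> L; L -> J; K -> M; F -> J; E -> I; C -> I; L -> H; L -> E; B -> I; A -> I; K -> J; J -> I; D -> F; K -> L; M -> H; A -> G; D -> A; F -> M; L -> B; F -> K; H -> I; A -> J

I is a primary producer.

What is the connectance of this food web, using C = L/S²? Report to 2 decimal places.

C = 0.14

The web has S = 13 species and L = 24 feeding links.
C = L / S² = 24 / 169 = 0.1420 ≈ 0.14.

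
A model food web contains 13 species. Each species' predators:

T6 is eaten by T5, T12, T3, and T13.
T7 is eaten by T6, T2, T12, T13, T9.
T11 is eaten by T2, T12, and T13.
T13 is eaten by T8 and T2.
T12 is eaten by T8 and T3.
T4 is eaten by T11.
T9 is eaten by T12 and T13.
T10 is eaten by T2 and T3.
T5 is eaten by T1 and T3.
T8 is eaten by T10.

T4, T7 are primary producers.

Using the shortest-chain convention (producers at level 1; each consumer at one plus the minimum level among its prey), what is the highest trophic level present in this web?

4

Producers (level 1): T4, T7.
Following each consumer down to its lowest-level prey: T7 → T6 → T5 → T1 (levels 1 through 4).
All prey of T1 (T5 3) are at level 3 or above, so T1 is at level 1 + 3 = 4.
Every consumer has at least one prey at level 3 or below, so none exceeds level 4.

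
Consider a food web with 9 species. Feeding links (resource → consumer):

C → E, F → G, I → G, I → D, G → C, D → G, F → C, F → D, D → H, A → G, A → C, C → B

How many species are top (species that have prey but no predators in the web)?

Top species (has prey, but nothing eats it): H, B, E.
Count: 3.

3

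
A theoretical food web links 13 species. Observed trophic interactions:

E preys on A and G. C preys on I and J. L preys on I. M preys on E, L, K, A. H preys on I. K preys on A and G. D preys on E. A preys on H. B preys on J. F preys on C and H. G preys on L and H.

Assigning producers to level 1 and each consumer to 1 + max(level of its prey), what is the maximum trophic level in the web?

5

Producers (level 1): I, J.
I → L → G → K → M gives M level 5.
No species has a prey at level 5, so no species reaches level 6.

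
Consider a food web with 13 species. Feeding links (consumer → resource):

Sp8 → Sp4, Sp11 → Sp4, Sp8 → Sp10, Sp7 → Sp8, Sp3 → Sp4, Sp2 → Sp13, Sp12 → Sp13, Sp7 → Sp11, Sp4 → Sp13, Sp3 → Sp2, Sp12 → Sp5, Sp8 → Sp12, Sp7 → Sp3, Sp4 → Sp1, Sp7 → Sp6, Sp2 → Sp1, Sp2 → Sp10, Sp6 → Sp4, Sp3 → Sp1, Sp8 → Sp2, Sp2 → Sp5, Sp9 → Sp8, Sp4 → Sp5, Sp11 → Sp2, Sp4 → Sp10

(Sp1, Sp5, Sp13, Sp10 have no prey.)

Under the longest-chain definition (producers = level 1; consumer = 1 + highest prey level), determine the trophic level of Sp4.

Sp1 is a producer → level 1.
Sp4 eats Sp1 (level 1); other prey at levels: Sp5 1, Sp13 1, Sp10 1 → level 2.

Trophic level 2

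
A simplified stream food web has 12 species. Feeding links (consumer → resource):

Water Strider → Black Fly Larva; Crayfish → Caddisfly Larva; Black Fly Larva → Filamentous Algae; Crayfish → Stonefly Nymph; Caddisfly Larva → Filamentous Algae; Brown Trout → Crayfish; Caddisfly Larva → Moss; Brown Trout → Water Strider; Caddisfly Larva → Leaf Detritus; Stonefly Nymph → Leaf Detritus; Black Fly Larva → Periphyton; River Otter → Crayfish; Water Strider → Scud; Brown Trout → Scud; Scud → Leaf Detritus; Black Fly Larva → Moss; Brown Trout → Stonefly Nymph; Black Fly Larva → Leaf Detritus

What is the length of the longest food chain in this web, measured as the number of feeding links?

3 links

One longest chain: Moss → Black Fly Larva → Water Strider → Brown Trout.
It has 4 species and 3 links.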